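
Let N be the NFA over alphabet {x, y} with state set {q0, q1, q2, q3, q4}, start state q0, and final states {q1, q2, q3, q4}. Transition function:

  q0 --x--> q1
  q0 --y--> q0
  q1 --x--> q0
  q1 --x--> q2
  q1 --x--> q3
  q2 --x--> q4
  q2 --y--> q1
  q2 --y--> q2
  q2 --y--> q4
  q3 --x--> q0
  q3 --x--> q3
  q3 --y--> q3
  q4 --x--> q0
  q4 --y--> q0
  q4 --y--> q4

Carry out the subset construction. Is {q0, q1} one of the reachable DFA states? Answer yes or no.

no

Start state of the DFA: {q0}.
{q0} --x--> {q1}  [new]
{q0} --y--> {q0}  [seen]
{q1} --x--> {q0, q2, q3}  [new]
{q1} --y--> ∅  [new]
{q0, q2, q3} --x--> {q0, q1, q3, q4}  [new]
{q0, q2, q3} --y--> {q0, q1, q2, q3, q4}  [new]
∅ --x--> ∅  [seen]
∅ --y--> ∅  [seen]
{q0, q1, q3, q4} --x--> {q0, q1, q2, q3}  [new]
{q0, q1, q3, q4} --y--> {q0, q3, q4}  [new]
{q0, q1, q2, q3, q4} --x--> {q0, q1, q2, q3, q4}  [seen]
{q0, q1, q2, q3, q4} --y--> {q0, q1, q2, q3, q4}  [seen]
{q0, q1, q2, q3} --x--> {q0, q1, q2, q3, q4}  [seen]
{q0, q1, q2, q3} --y--> {q0, q1, q2, q3, q4}  [seen]
{q0, q3, q4} --x--> {q0, q1, q3}  [new]
{q0, q3, q4} --y--> {q0, q3, q4}  [seen]
{q0, q1, q3} --x--> {q0, q1, q2, q3}  [seen]
{q0, q1, q3} --y--> {q0, q3}  [new]
{q0, q3} --x--> {q0, q1, q3}  [seen]
{q0, q3} --y--> {q0, q3}  [seen]
Reachable DFA states: {q0}, {q1}, {q0, q2, q3}, ∅, {q0, q1, q3, q4}, {q0, q1, q2, q3, q4}, {q0, q1, q2, q3}, {q0, q3, q4}, {q0, q1, q3}, {q0, q3}.
{q0, q1} is not among them.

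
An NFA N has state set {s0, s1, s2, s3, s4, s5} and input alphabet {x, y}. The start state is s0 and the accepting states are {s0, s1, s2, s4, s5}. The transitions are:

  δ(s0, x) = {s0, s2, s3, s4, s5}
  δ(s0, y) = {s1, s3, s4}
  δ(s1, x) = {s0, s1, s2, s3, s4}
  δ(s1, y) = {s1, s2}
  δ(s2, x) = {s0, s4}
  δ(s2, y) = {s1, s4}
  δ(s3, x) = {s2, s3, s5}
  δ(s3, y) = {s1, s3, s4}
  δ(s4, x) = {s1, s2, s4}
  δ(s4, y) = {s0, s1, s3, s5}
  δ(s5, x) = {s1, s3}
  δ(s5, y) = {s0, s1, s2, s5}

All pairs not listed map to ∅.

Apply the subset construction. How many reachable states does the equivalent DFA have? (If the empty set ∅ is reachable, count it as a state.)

Start state of the DFA: {s0}.
{s0} --x--> {s0, s2, s3, s4, s5}  [new]
{s0} --y--> {s1, s3, s4}  [new]
{s0, s2, s3, s4, s5} --x--> {s0, s1, s2, s3, s4, s5}  [new]
{s0, s2, s3, s4, s5} --y--> {s0, s1, s2, s3, s4, s5}  [seen]
{s1, s3, s4} --x--> {s0, s1, s2, s3, s4, s5}  [seen]
{s1, s3, s4} --y--> {s0, s1, s2, s3, s4, s5}  [seen]
{s0, s1, s2, s3, s4, s5} --x--> {s0, s1, s2, s3, s4, s5}  [seen]
{s0, s1, s2, s3, s4, s5} --y--> {s0, s1, s2, s3, s4, s5}  [seen]
Reachable DFA states: {s0}, {s0, s2, s3, s4, s5}, {s1, s3, s4}, {s0, s1, s2, s3, s4, s5}.

4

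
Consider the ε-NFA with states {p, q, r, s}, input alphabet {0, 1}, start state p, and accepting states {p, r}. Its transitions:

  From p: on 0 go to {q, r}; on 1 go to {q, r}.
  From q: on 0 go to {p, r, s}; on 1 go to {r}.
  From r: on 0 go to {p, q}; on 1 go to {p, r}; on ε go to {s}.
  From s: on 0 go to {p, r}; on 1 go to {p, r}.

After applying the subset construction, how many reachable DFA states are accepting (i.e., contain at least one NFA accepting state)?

Start state of the DFA: {p} (ε-closure of the NFA start).
{p} --0--> {q, r, s}  [new]
{p} --1--> {q, r, s}  [seen]
{q, r, s} --0--> {p, q, r, s}  [new]
{q, r, s} --1--> {p, r, s}  [new]
{p, q, r, s} --0--> {p, q, r, s}  [seen]
{p, q, r, s} --1--> {p, q, r, s}  [seen]
{p, r, s} --0--> {p, q, r, s}  [seen]
{p, r, s} --1--> {p, q, r, s}  [seen]
Reachable DFA states: {p}, {q, r, s}, {p, q, r, s}, {p, r, s}.
Accepting DFA states (contain an NFA accepting state): {p}, {q, r, s}, {p, q, r, s}, {p, r, s}.

4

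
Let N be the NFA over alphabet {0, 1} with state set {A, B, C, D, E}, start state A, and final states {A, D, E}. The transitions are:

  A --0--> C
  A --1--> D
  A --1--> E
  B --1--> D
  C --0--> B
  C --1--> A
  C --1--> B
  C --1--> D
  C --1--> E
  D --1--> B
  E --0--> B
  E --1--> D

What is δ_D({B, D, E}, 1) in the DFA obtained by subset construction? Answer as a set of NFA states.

{B, D}

δ(B,1) = {D}; δ(D,1) = {B}; δ(E,1) = {D}.
Union: {B, D}.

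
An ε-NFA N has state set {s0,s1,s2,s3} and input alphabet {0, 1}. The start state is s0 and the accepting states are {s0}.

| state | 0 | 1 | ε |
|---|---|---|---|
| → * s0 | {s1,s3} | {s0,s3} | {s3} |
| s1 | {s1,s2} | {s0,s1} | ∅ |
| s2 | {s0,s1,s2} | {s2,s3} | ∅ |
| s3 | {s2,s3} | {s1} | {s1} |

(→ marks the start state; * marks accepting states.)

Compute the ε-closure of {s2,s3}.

Begin with {s2,s3}.
s3 →ε {s1}; add s1.
ε-closure = {s1,s2,s3}.

{s1,s2,s3}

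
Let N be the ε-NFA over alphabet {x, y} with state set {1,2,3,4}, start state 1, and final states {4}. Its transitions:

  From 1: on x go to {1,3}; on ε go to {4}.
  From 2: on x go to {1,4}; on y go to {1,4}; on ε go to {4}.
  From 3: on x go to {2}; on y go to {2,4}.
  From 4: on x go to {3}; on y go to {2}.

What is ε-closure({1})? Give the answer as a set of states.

Begin with {1}.
1 →ε {4}; add 4.
ε-closure = {1,4}.

{1,4}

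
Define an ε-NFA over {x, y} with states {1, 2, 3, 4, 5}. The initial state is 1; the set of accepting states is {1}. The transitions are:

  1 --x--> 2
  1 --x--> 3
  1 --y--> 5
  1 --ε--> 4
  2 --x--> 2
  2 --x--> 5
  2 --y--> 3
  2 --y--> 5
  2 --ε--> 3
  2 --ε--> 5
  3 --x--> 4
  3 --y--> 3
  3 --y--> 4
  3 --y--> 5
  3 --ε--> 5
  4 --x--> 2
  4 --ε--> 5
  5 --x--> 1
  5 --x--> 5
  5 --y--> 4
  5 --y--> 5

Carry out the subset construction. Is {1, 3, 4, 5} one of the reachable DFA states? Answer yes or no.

no

Start state of the DFA: {1, 4, 5} (ε-closure of the NFA start).
{1, 4, 5} --x--> {1, 2, 3, 4, 5}  [new]
{1, 4, 5} --y--> {4, 5}  [new]
{1, 2, 3, 4, 5} --x--> {1, 2, 3, 4, 5}  [seen]
{1, 2, 3, 4, 5} --y--> {3, 4, 5}  [new]
{4, 5} --x--> {1, 2, 3, 4, 5}  [seen]
{4, 5} --y--> {4, 5}  [seen]
{3, 4, 5} --x--> {1, 2, 3, 4, 5}  [seen]
{3, 4, 5} --y--> {3, 4, 5}  [seen]
Reachable DFA states: {1, 4, 5}, {1, 2, 3, 4, 5}, {4, 5}, {3, 4, 5}.
{1, 3, 4, 5} is not among them.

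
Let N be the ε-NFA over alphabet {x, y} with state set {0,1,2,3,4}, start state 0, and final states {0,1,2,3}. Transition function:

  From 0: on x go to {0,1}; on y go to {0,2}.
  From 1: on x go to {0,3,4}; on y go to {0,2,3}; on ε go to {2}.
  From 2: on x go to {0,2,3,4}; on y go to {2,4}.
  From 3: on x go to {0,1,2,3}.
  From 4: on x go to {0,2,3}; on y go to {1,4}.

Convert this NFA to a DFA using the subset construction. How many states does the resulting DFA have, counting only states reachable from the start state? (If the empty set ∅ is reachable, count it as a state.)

7

Start state of the DFA: {0} (ε-closure of the NFA start).
{0} --x--> {0,1,2}  [new]
{0} --y--> {0,2}  [new]
{0,1,2} --x--> {0,1,2,3,4}  [new]
{0,1,2} --y--> {0,2,3,4}  [new]
{0,2} --x--> {0,1,2,3,4}  [seen]
{0,2} --y--> {0,2,4}  [new]
{0,1,2,3,4} --x--> {0,1,2,3,4}  [seen]
{0,1,2,3,4} --y--> {0,1,2,3,4}  [seen]
{0,2,3,4} --x--> {0,1,2,3,4}  [seen]
{0,2,3,4} --y--> {0,1,2,4}  [new]
{0,2,4} --x--> {0,1,2,3,4}  [seen]
{0,2,4} --y--> {0,1,2,4}  [seen]
{0,1,2,4} --x--> {0,1,2,3,4}  [seen]
{0,1,2,4} --y--> {0,1,2,3,4}  [seen]
Reachable DFA states: {0}, {0,1,2}, {0,2}, {0,1,2,3,4}, {0,2,3,4}, {0,2,4}, {0,1,2,4}.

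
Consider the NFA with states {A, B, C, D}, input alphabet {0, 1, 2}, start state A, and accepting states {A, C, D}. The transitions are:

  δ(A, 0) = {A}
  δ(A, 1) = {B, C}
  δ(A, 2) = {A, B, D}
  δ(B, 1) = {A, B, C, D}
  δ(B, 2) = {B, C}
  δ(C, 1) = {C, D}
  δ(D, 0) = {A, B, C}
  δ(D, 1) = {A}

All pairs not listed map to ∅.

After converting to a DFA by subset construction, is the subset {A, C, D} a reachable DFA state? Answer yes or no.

no

Start state of the DFA: {A}.
{A} --0--> {A}  [seen]
{A} --1--> {B, C}  [new]
{A} --2--> {A, B, D}  [new]
{B, C} --0--> ∅  [new]
{B, C} --1--> {A, B, C, D}  [new]
{B, C} --2--> {B, C}  [seen]
{A, B, D} --0--> {A, B, C}  [new]
{A, B, D} --1--> {A, B, C, D}  [seen]
{A, B, D} --2--> {A, B, C, D}  [seen]
∅ --0--> ∅  [seen]
∅ --1--> ∅  [seen]
∅ --2--> ∅  [seen]
{A, B, C, D} --0--> {A, B, C}  [seen]
{A, B, C, D} --1--> {A, B, C, D}  [seen]
{A, B, C, D} --2--> {A, B, C, D}  [seen]
{A, B, C} --0--> {A}  [seen]
{A, B, C} --1--> {A, B, C, D}  [seen]
{A, B, C} --2--> {A, B, C, D}  [seen]
Reachable DFA states: {A}, {B, C}, {A, B, D}, ∅, {A, B, C, D}, {A, B, C}.
{A, C, D} is not among them.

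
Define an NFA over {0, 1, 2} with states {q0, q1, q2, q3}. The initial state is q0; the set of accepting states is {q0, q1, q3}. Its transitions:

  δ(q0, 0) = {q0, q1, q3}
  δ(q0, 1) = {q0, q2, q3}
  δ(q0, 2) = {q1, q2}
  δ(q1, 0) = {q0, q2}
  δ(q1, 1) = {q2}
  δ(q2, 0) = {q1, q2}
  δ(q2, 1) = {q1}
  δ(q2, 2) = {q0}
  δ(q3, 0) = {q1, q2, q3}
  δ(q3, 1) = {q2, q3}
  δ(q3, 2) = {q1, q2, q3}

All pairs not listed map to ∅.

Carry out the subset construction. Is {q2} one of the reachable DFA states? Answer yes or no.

Start state of the DFA: {q0}.
{q0} --0--> {q0, q1, q3}  [new]
{q0} --1--> {q0, q2, q3}  [new]
{q0} --2--> {q1, q2}  [new]
{q0, q1, q3} --0--> {q0, q1, q2, q3}  [new]
{q0, q1, q3} --1--> {q0, q2, q3}  [seen]
{q0, q1, q3} --2--> {q1, q2, q3}  [new]
{q0, q2, q3} --0--> {q0, q1, q2, q3}  [seen]
{q0, q2, q3} --1--> {q0, q1, q2, q3}  [seen]
{q0, q2, q3} --2--> {q0, q1, q2, q3}  [seen]
{q1, q2} --0--> {q0, q1, q2}  [new]
{q1, q2} --1--> {q1, q2}  [seen]
{q1, q2} --2--> {q0}  [seen]
{q0, q1, q2, q3} --0--> {q0, q1, q2, q3}  [seen]
{q0, q1, q2, q3} --1--> {q0, q1, q2, q3}  [seen]
{q0, q1, q2, q3} --2--> {q0, q1, q2, q3}  [seen]
{q1, q2, q3} --0--> {q0, q1, q2, q3}  [seen]
{q1, q2, q3} --1--> {q1, q2, q3}  [seen]
{q1, q2, q3} --2--> {q0, q1, q2, q3}  [seen]
{q0, q1, q2} --0--> {q0, q1, q2, q3}  [seen]
{q0, q1, q2} --1--> {q0, q1, q2, q3}  [seen]
{q0, q1, q2} --2--> {q0, q1, q2}  [seen]
Reachable DFA states: {q0}, {q0, q1, q3}, {q0, q2, q3}, {q1, q2}, {q0, q1, q2, q3}, {q1, q2, q3}, {q0, q1, q2}.
{q2} is not among them.

no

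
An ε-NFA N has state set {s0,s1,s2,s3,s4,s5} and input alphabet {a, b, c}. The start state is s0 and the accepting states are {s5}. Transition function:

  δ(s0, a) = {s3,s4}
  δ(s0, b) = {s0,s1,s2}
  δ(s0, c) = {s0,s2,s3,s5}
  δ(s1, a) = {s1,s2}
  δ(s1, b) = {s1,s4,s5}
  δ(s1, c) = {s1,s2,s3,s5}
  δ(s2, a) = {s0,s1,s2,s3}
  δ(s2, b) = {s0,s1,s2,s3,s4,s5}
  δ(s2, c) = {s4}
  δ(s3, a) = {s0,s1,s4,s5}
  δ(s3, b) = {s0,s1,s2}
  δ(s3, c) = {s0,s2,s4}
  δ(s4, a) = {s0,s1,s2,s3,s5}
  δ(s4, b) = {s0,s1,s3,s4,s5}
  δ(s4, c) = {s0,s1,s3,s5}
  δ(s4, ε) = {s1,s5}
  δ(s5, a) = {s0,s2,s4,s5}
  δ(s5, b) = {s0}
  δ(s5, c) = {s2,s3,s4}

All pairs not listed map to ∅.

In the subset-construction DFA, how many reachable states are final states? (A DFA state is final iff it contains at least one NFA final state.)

Start state of the DFA: {s0} (ε-closure of the NFA start).
{s0} --a--> {s1,s3,s4,s5}  [new]
{s0} --b--> {s0,s1,s2}  [new]
{s0} --c--> {s0,s2,s3,s5}  [new]
{s1,s3,s4,s5} --a--> {s0,s1,s2,s3,s4,s5}  [new]
{s1,s3,s4,s5} --b--> {s0,s1,s2,s3,s4,s5}  [seen]
{s1,s3,s4,s5} --c--> {s0,s1,s2,s3,s4,s5}  [seen]
{s0,s1,s2} --a--> {s0,s1,s2,s3,s4,s5}  [seen]
{s0,s1,s2} --b--> {s0,s1,s2,s3,s4,s5}  [seen]
{s0,s1,s2} --c--> {s0,s1,s2,s3,s4,s5}  [seen]
{s0,s2,s3,s5} --a--> {s0,s1,s2,s3,s4,s5}  [seen]
{s0,s2,s3,s5} --b--> {s0,s1,s2,s3,s4,s5}  [seen]
{s0,s2,s3,s5} --c--> {s0,s1,s2,s3,s4,s5}  [seen]
{s0,s1,s2,s3,s4,s5} --a--> {s0,s1,s2,s3,s4,s5}  [seen]
{s0,s1,s2,s3,s4,s5} --b--> {s0,s1,s2,s3,s4,s5}  [seen]
{s0,s1,s2,s3,s4,s5} --c--> {s0,s1,s2,s3,s4,s5}  [seen]
Reachable DFA states: {s0}, {s1,s3,s4,s5}, {s0,s1,s2}, {s0,s2,s3,s5}, {s0,s1,s2,s3,s4,s5}.
Accepting DFA states (contain an NFA accepting state): {s1,s3,s4,s5}, {s0,s2,s3,s5}, {s0,s1,s2,s3,s4,s5}.

3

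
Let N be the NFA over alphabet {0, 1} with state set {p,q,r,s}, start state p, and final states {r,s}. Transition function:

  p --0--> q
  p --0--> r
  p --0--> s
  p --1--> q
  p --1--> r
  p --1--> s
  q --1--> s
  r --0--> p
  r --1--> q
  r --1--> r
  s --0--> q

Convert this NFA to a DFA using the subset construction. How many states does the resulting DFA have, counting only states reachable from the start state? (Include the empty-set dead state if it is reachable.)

3

Start state of the DFA: {p}.
{p} --0--> {q,r,s}  [new]
{p} --1--> {q,r,s}  [seen]
{q,r,s} --0--> {p,q}  [new]
{q,r,s} --1--> {q,r,s}  [seen]
{p,q} --0--> {q,r,s}  [seen]
{p,q} --1--> {q,r,s}  [seen]
Reachable DFA states: {p}, {q,r,s}, {p,q}.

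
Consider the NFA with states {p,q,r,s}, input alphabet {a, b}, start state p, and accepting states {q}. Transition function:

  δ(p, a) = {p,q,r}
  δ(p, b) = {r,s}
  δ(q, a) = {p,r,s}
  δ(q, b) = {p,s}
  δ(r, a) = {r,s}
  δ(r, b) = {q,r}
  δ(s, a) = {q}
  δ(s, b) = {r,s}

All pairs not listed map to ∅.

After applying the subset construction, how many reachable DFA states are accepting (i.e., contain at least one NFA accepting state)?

3

Start state of the DFA: {p}.
{p} --a--> {p,q,r}  [new]
{p} --b--> {r,s}  [new]
{p,q,r} --a--> {p,q,r,s}  [new]
{p,q,r} --b--> {p,q,r,s}  [seen]
{r,s} --a--> {q,r,s}  [new]
{r,s} --b--> {q,r,s}  [seen]
{p,q,r,s} --a--> {p,q,r,s}  [seen]
{p,q,r,s} --b--> {p,q,r,s}  [seen]
{q,r,s} --a--> {p,q,r,s}  [seen]
{q,r,s} --b--> {p,q,r,s}  [seen]
Reachable DFA states: {p}, {p,q,r}, {r,s}, {p,q,r,s}, {q,r,s}.
Accepting DFA states (contain an NFA accepting state): {p,q,r}, {p,q,r,s}, {q,r,s}.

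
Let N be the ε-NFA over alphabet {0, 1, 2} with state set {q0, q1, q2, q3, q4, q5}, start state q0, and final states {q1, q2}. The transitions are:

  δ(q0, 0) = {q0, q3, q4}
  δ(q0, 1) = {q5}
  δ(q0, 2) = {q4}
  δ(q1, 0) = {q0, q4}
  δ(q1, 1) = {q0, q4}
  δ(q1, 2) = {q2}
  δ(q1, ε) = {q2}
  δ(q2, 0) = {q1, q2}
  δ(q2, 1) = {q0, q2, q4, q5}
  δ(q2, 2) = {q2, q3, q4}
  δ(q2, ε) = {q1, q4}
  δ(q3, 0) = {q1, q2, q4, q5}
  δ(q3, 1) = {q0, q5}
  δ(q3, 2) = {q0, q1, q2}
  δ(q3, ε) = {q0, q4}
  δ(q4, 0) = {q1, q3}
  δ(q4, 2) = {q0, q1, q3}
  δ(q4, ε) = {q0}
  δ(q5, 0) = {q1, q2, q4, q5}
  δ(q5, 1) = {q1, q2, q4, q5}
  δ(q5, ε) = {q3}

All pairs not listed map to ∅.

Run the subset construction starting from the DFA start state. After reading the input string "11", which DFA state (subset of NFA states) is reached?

{q0, q1, q2, q3, q4, q5}

Start: {q0}.
δ(q0,1) = {q5}.
Union: {q5}.
ε-closure gives {q0, q3, q4, q5}.
After 1: {q0, q3, q4, q5}.
δ(q0,1) = {q5}; δ(q3,1) = {q0, q5}; δ(q4,1) = ∅; δ(q5,1) = {q1, q2, q4, q5}.
Union: {q0, q1, q2, q4, q5}.
ε-closure gives {q0, q1, q2, q3, q4, q5}.
After 1: {q0, q1, q2, q3, q4, q5}.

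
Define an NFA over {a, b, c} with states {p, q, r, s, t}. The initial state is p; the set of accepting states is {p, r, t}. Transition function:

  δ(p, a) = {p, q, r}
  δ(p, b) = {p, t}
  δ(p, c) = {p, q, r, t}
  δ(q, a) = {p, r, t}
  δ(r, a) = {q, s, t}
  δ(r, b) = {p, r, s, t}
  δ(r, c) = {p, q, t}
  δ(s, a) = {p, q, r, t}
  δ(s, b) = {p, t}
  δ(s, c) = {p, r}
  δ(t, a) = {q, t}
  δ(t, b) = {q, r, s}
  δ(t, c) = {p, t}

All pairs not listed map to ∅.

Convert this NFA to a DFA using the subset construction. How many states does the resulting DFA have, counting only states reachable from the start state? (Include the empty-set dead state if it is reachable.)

Start state of the DFA: {p}.
{p} --a--> {p, q, r}  [new]
{p} --b--> {p, t}  [new]
{p} --c--> {p, q, r, t}  [new]
{p, q, r} --a--> {p, q, r, s, t}  [new]
{p, q, r} --b--> {p, r, s, t}  [new]
{p, q, r} --c--> {p, q, r, t}  [seen]
{p, t} --a--> {p, q, r, t}  [seen]
{p, t} --b--> {p, q, r, s, t}  [seen]
{p, t} --c--> {p, q, r, t}  [seen]
{p, q, r, t} --a--> {p, q, r, s, t}  [seen]
{p, q, r, t} --b--> {p, q, r, s, t}  [seen]
{p, q, r, t} --c--> {p, q, r, t}  [seen]
{p, q, r, s, t} --a--> {p, q, r, s, t}  [seen]
{p, q, r, s, t} --b--> {p, q, r, s, t}  [seen]
{p, q, r, s, t} --c--> {p, q, r, t}  [seen]
{p, r, s, t} --a--> {p, q, r, s, t}  [seen]
{p, r, s, t} --b--> {p, q, r, s, t}  [seen]
{p, r, s, t} --c--> {p, q, r, t}  [seen]
Reachable DFA states: {p}, {p, q, r}, {p, t}, {p, q, r, t}, {p, q, r, s, t}, {p, r, s, t}.

6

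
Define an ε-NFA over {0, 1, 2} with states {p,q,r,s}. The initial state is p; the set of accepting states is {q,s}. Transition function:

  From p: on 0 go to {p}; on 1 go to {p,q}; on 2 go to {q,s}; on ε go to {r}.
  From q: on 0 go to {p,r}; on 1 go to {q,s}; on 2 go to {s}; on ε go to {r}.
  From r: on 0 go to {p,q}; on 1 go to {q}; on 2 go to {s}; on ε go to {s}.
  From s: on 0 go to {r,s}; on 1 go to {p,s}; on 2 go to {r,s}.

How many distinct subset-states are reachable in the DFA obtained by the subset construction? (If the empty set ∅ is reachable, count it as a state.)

4

Start state of the DFA: {p,r,s} (ε-closure of the NFA start).
{p,r,s} --0--> {p,q,r,s}  [new]
{p,r,s} --1--> {p,q,r,s}  [seen]
{p,r,s} --2--> {q,r,s}  [new]
{p,q,r,s} --0--> {p,q,r,s}  [seen]
{p,q,r,s} --1--> {p,q,r,s}  [seen]
{p,q,r,s} --2--> {q,r,s}  [seen]
{q,r,s} --0--> {p,q,r,s}  [seen]
{q,r,s} --1--> {p,q,r,s}  [seen]
{q,r,s} --2--> {r,s}  [new]
{r,s} --0--> {p,q,r,s}  [seen]
{r,s} --1--> {p,q,r,s}  [seen]
{r,s} --2--> {r,s}  [seen]
Reachable DFA states: {p,r,s}, {p,q,r,s}, {q,r,s}, {r,s}.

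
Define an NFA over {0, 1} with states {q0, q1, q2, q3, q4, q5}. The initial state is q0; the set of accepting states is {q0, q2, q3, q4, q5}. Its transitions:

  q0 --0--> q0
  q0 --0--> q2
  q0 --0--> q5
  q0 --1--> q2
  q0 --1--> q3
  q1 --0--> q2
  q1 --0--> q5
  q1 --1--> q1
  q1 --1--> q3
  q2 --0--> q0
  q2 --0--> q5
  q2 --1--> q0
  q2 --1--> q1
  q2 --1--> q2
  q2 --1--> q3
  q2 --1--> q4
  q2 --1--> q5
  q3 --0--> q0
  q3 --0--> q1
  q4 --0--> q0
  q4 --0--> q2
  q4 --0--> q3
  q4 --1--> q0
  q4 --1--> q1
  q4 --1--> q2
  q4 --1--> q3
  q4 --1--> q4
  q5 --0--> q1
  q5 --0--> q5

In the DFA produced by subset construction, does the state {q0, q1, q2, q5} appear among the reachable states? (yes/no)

Start state of the DFA: {q0}.
{q0} --0--> {q0, q2, q5}  [new]
{q0} --1--> {q2, q3}  [new]
{q0, q2, q5} --0--> {q0, q1, q2, q5}  [new]
{q0, q2, q5} --1--> {q0, q1, q2, q3, q4, q5}  [new]
{q2, q3} --0--> {q0, q1, q5}  [new]
{q2, q3} --1--> {q0, q1, q2, q3, q4, q5}  [seen]
{q0, q1, q2, q5} --0--> {q0, q1, q2, q5}  [seen]
{q0, q1, q2, q5} --1--> {q0, q1, q2, q3, q4, q5}  [seen]
{q0, q1, q2, q3, q4, q5} --0--> {q0, q1, q2, q3, q5}  [new]
{q0, q1, q2, q3, q4, q5} --1--> {q0, q1, q2, q3, q4, q5}  [seen]
{q0, q1, q5} --0--> {q0, q1, q2, q5}  [seen]
{q0, q1, q5} --1--> {q1, q2, q3}  [new]
{q0, q1, q2, q3, q5} --0--> {q0, q1, q2, q5}  [seen]
{q0, q1, q2, q3, q5} --1--> {q0, q1, q2, q3, q4, q5}  [seen]
{q1, q2, q3} --0--> {q0, q1, q2, q5}  [seen]
{q1, q2, q3} --1--> {q0, q1, q2, q3, q4, q5}  [seen]
Reachable DFA states: {q0}, {q0, q2, q5}, {q2, q3}, {q0, q1, q2, q5}, {q0, q1, q2, q3, q4, q5}, {q0, q1, q5}, {q0, q1, q2, q3, q5}, {q1, q2, q3}.
{q0, q1, q2, q5} is among them.

yes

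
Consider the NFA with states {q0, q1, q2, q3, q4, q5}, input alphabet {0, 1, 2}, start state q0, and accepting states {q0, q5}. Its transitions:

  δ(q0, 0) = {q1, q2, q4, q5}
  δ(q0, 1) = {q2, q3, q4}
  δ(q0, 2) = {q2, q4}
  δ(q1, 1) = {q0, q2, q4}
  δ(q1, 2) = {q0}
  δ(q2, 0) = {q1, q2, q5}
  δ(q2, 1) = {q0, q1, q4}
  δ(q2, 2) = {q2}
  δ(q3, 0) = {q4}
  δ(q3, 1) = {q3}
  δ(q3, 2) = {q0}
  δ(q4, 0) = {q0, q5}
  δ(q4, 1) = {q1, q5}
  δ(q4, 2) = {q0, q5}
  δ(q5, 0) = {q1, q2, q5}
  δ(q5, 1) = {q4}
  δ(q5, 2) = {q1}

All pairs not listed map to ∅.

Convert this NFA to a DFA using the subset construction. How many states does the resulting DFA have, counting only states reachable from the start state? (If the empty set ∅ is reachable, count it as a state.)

14

Start state of the DFA: {q0}.
{q0} --0--> {q1, q2, q4, q5}  [new]
{q0} --1--> {q2, q3, q4}  [new]
{q0} --2--> {q2, q4}  [new]
{q1, q2, q4, q5} --0--> {q0, q1, q2, q5}  [new]
{q1, q2, q4, q5} --1--> {q0, q1, q2, q4, q5}  [new]
{q1, q2, q4, q5} --2--> {q0, q1, q2, q5}  [seen]
{q2, q3, q4} --0--> {q0, q1, q2, q4, q5}  [seen]
{q2, q3, q4} --1--> {q0, q1, q3, q4, q5}  [new]
{q2, q3, q4} --2--> {q0, q2, q5}  [new]
{q2, q4} --0--> {q0, q1, q2, q5}  [seen]
{q2, q4} --1--> {q0, q1, q4, q5}  [new]
{q2, q4} --2--> {q0, q2, q5}  [seen]
{q0, q1, q2, q5} --0--> {q1, q2, q4, q5}  [seen]
{q0, q1, q2, q5} --1--> {q0, q1, q2, q3, q4}  [new]
{q0, q1, q2, q5} --2--> {q0, q1, q2, q4}  [new]
{q0, q1, q2, q4, q5} --0--> {q0, q1, q2, q4, q5}  [seen]
{q0, q1, q2, q4, q5} --1--> {q0, q1, q2, q3, q4, q5}  [new]
{q0, q1, q2, q4, q5} --2--> {q0, q1, q2, q4, q5}  [seen]
{q0, q1, q3, q4, q5} --0--> {q0, q1, q2, q4, q5}  [seen]
{q0, q1, q3, q4, q5} --1--> {q0, q1, q2, q3, q4, q5}  [seen]
{q0, q1, q3, q4, q5} --2--> {q0, q1, q2, q4, q5}  [seen]
{q0, q2, q5} --0--> {q1, q2, q4, q5}  [seen]
{q0, q2, q5} --1--> {q0, q1, q2, q3, q4}  [seen]
{q0, q2, q5} --2--> {q1, q2, q4}  [new]
{q0, q1, q4, q5} --0--> {q0, q1, q2, q4, q5}  [seen]
{q0, q1, q4, q5} --1--> {q0, q1, q2, q3, q4, q5}  [seen]
{q0, q1, q4, q5} --2--> {q0, q1, q2, q4, q5}  [seen]
{q0, q1, q2, q3, q4} --0--> {q0, q1, q2, q4, q5}  [seen]
{q0, q1, q2, q3, q4} --1--> {q0, q1, q2, q3, q4, q5}  [seen]
{q0, q1, q2, q3, q4} --2--> {q0, q2, q4, q5}  [new]
{q0, q1, q2, q4} --0--> {q0, q1, q2, q4, q5}  [seen]
{q0, q1, q2, q4} --1--> {q0, q1, q2, q3, q4, q5}  [seen]
{q0, q1, q2, q4} --2--> {q0, q2, q4, q5}  [seen]
{q0, q1, q2, q3, q4, q5} --0--> {q0, q1, q2, q4, q5}  [seen]
{q0, q1, q2, q3, q4, q5} --1--> {q0, q1, q2, q3, q4, q5}  [seen]
{q0, q1, q2, q3, q4, q5} --2--> {q0, q1, q2, q4, q5}  [seen]
{q1, q2, q4} --0--> {q0, q1, q2, q5}  [seen]
{q1, q2, q4} --1--> {q0, q1, q2, q4, q5}  [seen]
{q1, q2, q4} --2--> {q0, q2, q5}  [seen]
{q0, q2, q4, q5} --0--> {q0, q1, q2, q4, q5}  [seen]
{q0, q2, q4, q5} --1--> {q0, q1, q2, q3, q4, q5}  [seen]
{q0, q2, q4, q5} --2--> {q0, q1, q2, q4, q5}  [seen]
Reachable DFA states: {q0}, {q1, q2, q4, q5}, {q2, q3, q4}, {q2, q4}, {q0, q1, q2, q5}, {q0, q1, q2, q4, q5}, {q0, q1, q3, q4, q5}, {q0, q2, q5}, {q0, q1, q4, q5}, {q0, q1, q2, q3, q4}, {q0, q1, q2, q4}, {q0, q1, q2, q3, q4, q5}, {q1, q2, q4}, {q0, q2, q4, q5}.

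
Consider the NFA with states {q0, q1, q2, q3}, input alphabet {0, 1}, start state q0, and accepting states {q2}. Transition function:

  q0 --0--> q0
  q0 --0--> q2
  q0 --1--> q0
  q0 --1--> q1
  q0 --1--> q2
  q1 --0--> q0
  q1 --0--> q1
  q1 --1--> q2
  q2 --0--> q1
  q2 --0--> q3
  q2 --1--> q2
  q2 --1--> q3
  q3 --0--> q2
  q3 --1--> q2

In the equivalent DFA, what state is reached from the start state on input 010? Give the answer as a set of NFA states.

Start: {q0}.
δ(q0,0) = {q0, q2}.
Union: {q0, q2}.
After 0: {q0, q2}.
δ(q0,1) = {q0, q1, q2}; δ(q2,1) = {q2, q3}.
Union: {q0, q1, q2, q3}.
After 1: {q0, q1, q2, q3}.
δ(q0,0) = {q0, q2}; δ(q1,0) = {q0, q1}; δ(q2,0) = {q1, q3}; δ(q3,0) = {q2}.
Union: {q0, q1, q2, q3}.
After 0: {q0, q1, q2, q3}.

{q0, q1, q2, q3}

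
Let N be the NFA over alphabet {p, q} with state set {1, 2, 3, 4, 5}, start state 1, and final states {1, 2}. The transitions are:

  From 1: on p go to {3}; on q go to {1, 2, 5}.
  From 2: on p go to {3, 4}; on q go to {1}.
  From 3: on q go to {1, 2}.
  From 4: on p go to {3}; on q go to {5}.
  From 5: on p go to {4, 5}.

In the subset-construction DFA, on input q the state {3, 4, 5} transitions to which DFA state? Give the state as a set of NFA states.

δ(3,q) = {1, 2}; δ(4,q) = {5}; δ(5,q) = ∅.
Union: {1, 2, 5}.

{1, 2, 5}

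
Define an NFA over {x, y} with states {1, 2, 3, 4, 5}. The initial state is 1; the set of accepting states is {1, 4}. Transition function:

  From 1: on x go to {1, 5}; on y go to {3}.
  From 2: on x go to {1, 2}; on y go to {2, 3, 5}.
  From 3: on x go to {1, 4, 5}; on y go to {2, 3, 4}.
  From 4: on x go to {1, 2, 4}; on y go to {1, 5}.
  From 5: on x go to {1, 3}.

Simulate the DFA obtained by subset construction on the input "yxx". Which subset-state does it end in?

Start: {1}.
δ(1,y) = {3}.
Union: {3}.
After y: {3}.
δ(3,x) = {1, 4, 5}.
Union: {1, 4, 5}.
After x: {1, 4, 5}.
δ(1,x) = {1, 5}; δ(4,x) = {1, 2, 4}; δ(5,x) = {1, 3}.
Union: {1, 2, 3, 4, 5}.
After x: {1, 2, 3, 4, 5}.

{1, 2, 3, 4, 5}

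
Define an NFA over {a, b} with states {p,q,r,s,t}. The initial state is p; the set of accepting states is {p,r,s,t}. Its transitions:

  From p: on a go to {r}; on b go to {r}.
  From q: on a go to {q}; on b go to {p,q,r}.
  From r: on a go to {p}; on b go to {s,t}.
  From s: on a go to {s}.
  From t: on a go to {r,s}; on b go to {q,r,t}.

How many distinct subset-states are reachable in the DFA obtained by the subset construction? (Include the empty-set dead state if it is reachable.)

8

Start state of the DFA: {p}.
{p} --a--> {r}  [new]
{p} --b--> {r}  [seen]
{r} --a--> {p}  [seen]
{r} --b--> {s,t}  [new]
{s,t} --a--> {r,s}  [new]
{s,t} --b--> {q,r,t}  [new]
{r,s} --a--> {p,s}  [new]
{r,s} --b--> {s,t}  [seen]
{q,r,t} --a--> {p,q,r,s}  [new]
{q,r,t} --b--> {p,q,r,s,t}  [new]
{p,s} --a--> {r,s}  [seen]
{p,s} --b--> {r}  [seen]
{p,q,r,s} --a--> {p,q,r,s}  [seen]
{p,q,r,s} --b--> {p,q,r,s,t}  [seen]
{p,q,r,s,t} --a--> {p,q,r,s}  [seen]
{p,q,r,s,t} --b--> {p,q,r,s,t}  [seen]
Reachable DFA states: {p}, {r}, {s,t}, {r,s}, {q,r,t}, {p,s}, {p,q,r,s}, {p,q,r,s,t}.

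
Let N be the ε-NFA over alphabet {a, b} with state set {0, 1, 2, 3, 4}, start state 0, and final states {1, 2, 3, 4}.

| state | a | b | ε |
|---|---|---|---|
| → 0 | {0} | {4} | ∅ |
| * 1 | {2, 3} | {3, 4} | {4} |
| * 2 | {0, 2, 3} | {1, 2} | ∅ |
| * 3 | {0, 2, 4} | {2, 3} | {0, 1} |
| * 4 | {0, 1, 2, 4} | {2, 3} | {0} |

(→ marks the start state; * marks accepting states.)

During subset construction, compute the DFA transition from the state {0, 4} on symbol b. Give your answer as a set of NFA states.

δ(0,b) = {4}; δ(4,b) = {2, 3}.
Union: {2, 3, 4}.
ε-closure gives {0, 1, 2, 3, 4}.

{0, 1, 2, 3, 4}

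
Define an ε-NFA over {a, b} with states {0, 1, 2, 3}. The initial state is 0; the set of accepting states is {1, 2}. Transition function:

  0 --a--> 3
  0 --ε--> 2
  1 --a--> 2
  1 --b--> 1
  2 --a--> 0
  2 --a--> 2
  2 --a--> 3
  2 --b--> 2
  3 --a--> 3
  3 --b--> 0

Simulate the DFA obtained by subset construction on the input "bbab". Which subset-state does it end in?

{0, 2}

Start: {0, 2}.
δ(0,b) = ∅; δ(2,b) = {2}.
Union: {2}.
After b: {2}.
δ(2,b) = {2}.
Union: {2}.
After b: {2}.
δ(2,a) = {0, 2, 3}.
Union: {0, 2, 3}.
After a: {0, 2, 3}.
δ(0,b) = ∅; δ(2,b) = {2}; δ(3,b) = {0}.
Union: {0, 2}.
After b: {0, 2}.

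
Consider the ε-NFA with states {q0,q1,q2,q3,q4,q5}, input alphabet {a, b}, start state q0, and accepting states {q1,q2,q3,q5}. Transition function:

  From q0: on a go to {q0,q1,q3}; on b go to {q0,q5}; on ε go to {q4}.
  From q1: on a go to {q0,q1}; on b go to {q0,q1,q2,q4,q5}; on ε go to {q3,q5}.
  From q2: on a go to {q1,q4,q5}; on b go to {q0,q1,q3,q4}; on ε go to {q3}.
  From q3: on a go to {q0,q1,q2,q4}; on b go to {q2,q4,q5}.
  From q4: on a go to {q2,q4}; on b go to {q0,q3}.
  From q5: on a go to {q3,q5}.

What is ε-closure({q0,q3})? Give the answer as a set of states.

{q0,q3,q4}

Begin with {q0,q3}.
q0 →ε {q4}; add q4.
ε-closure = {q0,q3,q4}.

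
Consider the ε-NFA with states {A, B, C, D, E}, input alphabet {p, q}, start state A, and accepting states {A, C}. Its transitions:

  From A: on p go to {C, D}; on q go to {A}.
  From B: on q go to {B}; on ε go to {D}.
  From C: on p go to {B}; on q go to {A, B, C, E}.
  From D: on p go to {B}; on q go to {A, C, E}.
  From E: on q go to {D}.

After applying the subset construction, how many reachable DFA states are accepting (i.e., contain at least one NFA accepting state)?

4

Start state of the DFA: {A} (ε-closure of the NFA start).
{A} --p--> {C, D}  [new]
{A} --q--> {A}  [seen]
{C, D} --p--> {B, D}  [new]
{C, D} --q--> {A, B, C, D, E}  [new]
{B, D} --p--> {B, D}  [seen]
{B, D} --q--> {A, B, C, D, E}  [seen]
{A, B, C, D, E} --p--> {B, C, D}  [new]
{A, B, C, D, E} --q--> {A, B, C, D, E}  [seen]
{B, C, D} --p--> {B, D}  [seen]
{B, C, D} --q--> {A, B, C, D, E}  [seen]
Reachable DFA states: {A}, {C, D}, {B, D}, {A, B, C, D, E}, {B, C, D}.
Accepting DFA states (contain an NFA accepting state): {A}, {C, D}, {A, B, C, D, E}, {B, C, D}.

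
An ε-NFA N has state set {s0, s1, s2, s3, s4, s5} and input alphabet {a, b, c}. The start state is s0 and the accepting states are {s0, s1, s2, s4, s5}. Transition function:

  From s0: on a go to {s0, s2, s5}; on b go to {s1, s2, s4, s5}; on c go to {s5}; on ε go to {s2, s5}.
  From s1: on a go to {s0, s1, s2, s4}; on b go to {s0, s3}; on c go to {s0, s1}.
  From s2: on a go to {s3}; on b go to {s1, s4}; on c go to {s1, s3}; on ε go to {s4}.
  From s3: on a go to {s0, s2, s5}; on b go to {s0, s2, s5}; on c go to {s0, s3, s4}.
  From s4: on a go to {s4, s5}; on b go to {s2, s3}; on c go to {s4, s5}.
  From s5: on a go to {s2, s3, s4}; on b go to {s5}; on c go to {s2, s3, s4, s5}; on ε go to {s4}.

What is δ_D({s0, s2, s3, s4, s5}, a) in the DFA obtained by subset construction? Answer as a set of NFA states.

δ(s0,a) = {s0, s2, s5}; δ(s2,a) = {s3}; δ(s3,a) = {s0, s2, s5}; δ(s4,a) = {s4, s5}; δ(s5,a) = {s2, s3, s4}.
Union: {s0, s2, s3, s4, s5}.

{s0, s2, s3, s4, s5}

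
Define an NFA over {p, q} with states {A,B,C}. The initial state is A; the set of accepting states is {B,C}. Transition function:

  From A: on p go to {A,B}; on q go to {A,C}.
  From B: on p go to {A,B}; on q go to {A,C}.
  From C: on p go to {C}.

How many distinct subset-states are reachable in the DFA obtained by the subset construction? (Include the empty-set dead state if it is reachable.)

4

Start state of the DFA: {A}.
{A} --p--> {A,B}  [new]
{A} --q--> {A,C}  [new]
{A,B} --p--> {A,B}  [seen]
{A,B} --q--> {A,C}  [seen]
{A,C} --p--> {A,B,C}  [new]
{A,C} --q--> {A,C}  [seen]
{A,B,C} --p--> {A,B,C}  [seen]
{A,B,C} --q--> {A,C}  [seen]
Reachable DFA states: {A}, {A,B}, {A,C}, {A,B,C}.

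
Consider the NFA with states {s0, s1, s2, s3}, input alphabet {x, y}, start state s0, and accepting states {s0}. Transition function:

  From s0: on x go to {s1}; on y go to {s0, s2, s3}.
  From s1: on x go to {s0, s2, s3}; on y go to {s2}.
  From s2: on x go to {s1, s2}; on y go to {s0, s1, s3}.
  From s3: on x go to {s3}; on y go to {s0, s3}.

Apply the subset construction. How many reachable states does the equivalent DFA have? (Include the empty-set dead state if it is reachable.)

8

Start state of the DFA: {s0}.
{s0} --x--> {s1}  [new]
{s0} --y--> {s0, s2, s3}  [new]
{s1} --x--> {s0, s2, s3}  [seen]
{s1} --y--> {s2}  [new]
{s0, s2, s3} --x--> {s1, s2, s3}  [new]
{s0, s2, s3} --y--> {s0, s1, s2, s3}  [new]
{s2} --x--> {s1, s2}  [new]
{s2} --y--> {s0, s1, s3}  [new]
{s1, s2, s3} --x--> {s0, s1, s2, s3}  [seen]
{s1, s2, s3} --y--> {s0, s1, s2, s3}  [seen]
{s0, s1, s2, s3} --x--> {s0, s1, s2, s3}  [seen]
{s0, s1, s2, s3} --y--> {s0, s1, s2, s3}  [seen]
{s1, s2} --x--> {s0, s1, s2, s3}  [seen]
{s1, s2} --y--> {s0, s1, s2, s3}  [seen]
{s0, s1, s3} --x--> {s0, s1, s2, s3}  [seen]
{s0, s1, s3} --y--> {s0, s2, s3}  [seen]
Reachable DFA states: {s0}, {s1}, {s0, s2, s3}, {s2}, {s1, s2, s3}, {s0, s1, s2, s3}, {s1, s2}, {s0, s1, s3}.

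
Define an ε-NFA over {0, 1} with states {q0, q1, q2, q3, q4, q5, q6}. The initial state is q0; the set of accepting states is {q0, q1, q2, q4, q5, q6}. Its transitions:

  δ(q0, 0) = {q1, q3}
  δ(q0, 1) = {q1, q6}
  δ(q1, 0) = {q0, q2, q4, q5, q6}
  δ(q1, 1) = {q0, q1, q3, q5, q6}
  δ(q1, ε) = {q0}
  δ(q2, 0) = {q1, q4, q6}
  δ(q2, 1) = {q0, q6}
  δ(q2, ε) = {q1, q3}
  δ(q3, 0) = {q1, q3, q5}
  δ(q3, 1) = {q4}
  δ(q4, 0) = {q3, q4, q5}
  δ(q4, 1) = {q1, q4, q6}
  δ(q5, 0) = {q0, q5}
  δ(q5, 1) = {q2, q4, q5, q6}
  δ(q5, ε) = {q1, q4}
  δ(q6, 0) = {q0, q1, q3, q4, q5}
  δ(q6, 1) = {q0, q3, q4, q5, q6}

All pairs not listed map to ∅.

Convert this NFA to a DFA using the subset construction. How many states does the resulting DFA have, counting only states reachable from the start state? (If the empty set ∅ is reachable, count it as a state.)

Start state of the DFA: {q0} (ε-closure of the NFA start).
{q0} --0--> {q0, q1, q3}  [new]
{q0} --1--> {q0, q1, q6}  [new]
{q0, q1, q3} --0--> {q0, q1, q2, q3, q4, q5, q6}  [new]
{q0, q1, q3} --1--> {q0, q1, q3, q4, q5, q6}  [new]
{q0, q1, q6} --0--> {q0, q1, q2, q3, q4, q5, q6}  [seen]
{q0, q1, q6} --1--> {q0, q1, q3, q4, q5, q6}  [seen]
{q0, q1, q2, q3, q4, q5, q6} --0--> {q0, q1, q2, q3, q4, q5, q6}  [seen]
{q0, q1, q2, q3, q4, q5, q6} --1--> {q0, q1, q2, q3, q4, q5, q6}  [seen]
{q0, q1, q3, q4, q5, q6} --0--> {q0, q1, q2, q3, q4, q5, q6}  [seen]
{q0, q1, q3, q4, q5, q6} --1--> {q0, q1, q2, q3, q4, q5, q6}  [seen]
Reachable DFA states: {q0}, {q0, q1, q3}, {q0, q1, q6}, {q0, q1, q2, q3, q4, q5, q6}, {q0, q1, q3, q4, q5, q6}.

5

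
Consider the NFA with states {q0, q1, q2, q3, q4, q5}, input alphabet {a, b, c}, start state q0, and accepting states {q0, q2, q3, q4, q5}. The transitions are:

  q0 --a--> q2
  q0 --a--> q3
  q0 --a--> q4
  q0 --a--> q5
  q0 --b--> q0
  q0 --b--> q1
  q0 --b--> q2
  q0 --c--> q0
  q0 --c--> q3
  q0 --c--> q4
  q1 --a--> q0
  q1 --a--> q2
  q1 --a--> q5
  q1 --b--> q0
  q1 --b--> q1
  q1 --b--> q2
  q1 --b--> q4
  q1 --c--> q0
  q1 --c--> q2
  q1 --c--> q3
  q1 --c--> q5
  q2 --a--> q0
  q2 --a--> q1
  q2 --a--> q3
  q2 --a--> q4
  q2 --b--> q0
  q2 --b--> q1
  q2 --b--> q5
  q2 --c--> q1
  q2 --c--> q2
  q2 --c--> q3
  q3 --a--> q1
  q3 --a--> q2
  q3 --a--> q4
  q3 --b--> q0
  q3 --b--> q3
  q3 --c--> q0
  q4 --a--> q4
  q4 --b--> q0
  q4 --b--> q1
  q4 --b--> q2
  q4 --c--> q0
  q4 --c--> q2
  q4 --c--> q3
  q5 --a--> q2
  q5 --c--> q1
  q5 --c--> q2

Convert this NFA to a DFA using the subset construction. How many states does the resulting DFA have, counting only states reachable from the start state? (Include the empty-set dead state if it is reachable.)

11

Start state of the DFA: {q0}.
{q0} --a--> {q2, q3, q4, q5}  [new]
{q0} --b--> {q0, q1, q2}  [new]
{q0} --c--> {q0, q3, q4}  [new]
{q2, q3, q4, q5} --a--> {q0, q1, q2, q3, q4}  [new]
{q2, q3, q4, q5} --b--> {q0, q1, q2, q3, q5}  [new]
{q2, q3, q4, q5} --c--> {q0, q1, q2, q3}  [new]
{q0, q1, q2} --a--> {q0, q1, q2, q3, q4, q5}  [new]
{q0, q1, q2} --b--> {q0, q1, q2, q4, q5}  [new]
{q0, q1, q2} --c--> {q0, q1, q2, q3, q4, q5}  [seen]
{q0, q3, q4} --a--> {q1, q2, q3, q4, q5}  [new]
{q0, q3, q4} --b--> {q0, q1, q2, q3}  [seen]
{q0, q3, q4} --c--> {q0, q2, q3, q4}  [new]
{q0, q1, q2, q3, q4} --a--> {q0, q1, q2, q3, q4, q5}  [seen]
{q0, q1, q2, q3, q4} --b--> {q0, q1, q2, q3, q4, q5}  [seen]
{q0, q1, q2, q3, q4} --c--> {q0, q1, q2, q3, q4, q5}  [seen]
{q0, q1, q2, q3, q5} --a--> {q0, q1, q2, q3, q4, q5}  [seen]
{q0, q1, q2, q3, q5} --b--> {q0, q1, q2, q3, q4, q5}  [seen]
{q0, q1, q2, q3, q5} --c--> {q0, q1, q2, q3, q4, q5}  [seen]
{q0, q1, q2, q3} --a--> {q0, q1, q2, q3, q4, q5}  [seen]
{q0, q1, q2, q3} --b--> {q0, q1, q2, q3, q4, q5}  [seen]
{q0, q1, q2, q3} --c--> {q0, q1, q2, q3, q4, q5}  [seen]
{q0, q1, q2, q3, q4, q5} --a--> {q0, q1, q2, q3, q4, q5}  [seen]
{q0, q1, q2, q3, q4, q5} --b--> {q0, q1, q2, q3, q4, q5}  [seen]
{q0, q1, q2, q3, q4, q5} --c--> {q0, q1, q2, q3, q4, q5}  [seen]
{q0, q1, q2, q4, q5} --a--> {q0, q1, q2, q3, q4, q5}  [seen]
{q0, q1, q2, q4, q5} --b--> {q0, q1, q2, q4, q5}  [seen]
{q0, q1, q2, q4, q5} --c--> {q0, q1, q2, q3, q4, q5}  [seen]
{q1, q2, q3, q4, q5} --a--> {q0, q1, q2, q3, q4, q5}  [seen]
{q1, q2, q3, q4, q5} --b--> {q0, q1, q2, q3, q4, q5}  [seen]
{q1, q2, q3, q4, q5} --c--> {q0, q1, q2, q3, q5}  [seen]
{q0, q2, q3, q4} --a--> {q0, q1, q2, q3, q4, q5}  [seen]
{q0, q2, q3, q4} --b--> {q0, q1, q2, q3, q5}  [seen]
{q0, q2, q3, q4} --c--> {q0, q1, q2, q3, q4}  [seen]
Reachable DFA states: {q0}, {q2, q3, q4, q5}, {q0, q1, q2}, {q0, q3, q4}, {q0, q1, q2, q3, q4}, {q0, q1, q2, q3, q5}, {q0, q1, q2, q3}, {q0, q1, q2, q3, q4, q5}, {q0, q1, q2, q4, q5}, {q1, q2, q3, q4, q5}, {q0, q2, q3, q4}.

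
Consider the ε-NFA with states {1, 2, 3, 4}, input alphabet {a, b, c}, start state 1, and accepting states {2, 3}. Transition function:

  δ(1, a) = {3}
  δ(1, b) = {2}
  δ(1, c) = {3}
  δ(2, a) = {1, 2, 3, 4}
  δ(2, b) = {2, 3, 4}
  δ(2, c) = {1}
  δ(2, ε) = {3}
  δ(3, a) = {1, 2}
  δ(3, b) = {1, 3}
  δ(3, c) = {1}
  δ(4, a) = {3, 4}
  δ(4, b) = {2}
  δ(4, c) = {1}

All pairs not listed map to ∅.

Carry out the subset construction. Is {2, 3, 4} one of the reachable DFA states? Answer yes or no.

no

Start state of the DFA: {1} (ε-closure of the NFA start).
{1} --a--> {3}  [new]
{1} --b--> {2, 3}  [new]
{1} --c--> {3}  [seen]
{3} --a--> {1, 2, 3}  [new]
{3} --b--> {1, 3}  [new]
{3} --c--> {1}  [seen]
{2, 3} --a--> {1, 2, 3, 4}  [new]
{2, 3} --b--> {1, 2, 3, 4}  [seen]
{2, 3} --c--> {1}  [seen]
{1, 2, 3} --a--> {1, 2, 3, 4}  [seen]
{1, 2, 3} --b--> {1, 2, 3, 4}  [seen]
{1, 2, 3} --c--> {1, 3}  [seen]
{1, 3} --a--> {1, 2, 3}  [seen]
{1, 3} --b--> {1, 2, 3}  [seen]
{1, 3} --c--> {1, 3}  [seen]
{1, 2, 3, 4} --a--> {1, 2, 3, 4}  [seen]
{1, 2, 3, 4} --b--> {1, 2, 3, 4}  [seen]
{1, 2, 3, 4} --c--> {1, 3}  [seen]
Reachable DFA states: {1}, {3}, {2, 3}, {1, 2, 3}, {1, 3}, {1, 2, 3, 4}.
{2, 3, 4} is not among them.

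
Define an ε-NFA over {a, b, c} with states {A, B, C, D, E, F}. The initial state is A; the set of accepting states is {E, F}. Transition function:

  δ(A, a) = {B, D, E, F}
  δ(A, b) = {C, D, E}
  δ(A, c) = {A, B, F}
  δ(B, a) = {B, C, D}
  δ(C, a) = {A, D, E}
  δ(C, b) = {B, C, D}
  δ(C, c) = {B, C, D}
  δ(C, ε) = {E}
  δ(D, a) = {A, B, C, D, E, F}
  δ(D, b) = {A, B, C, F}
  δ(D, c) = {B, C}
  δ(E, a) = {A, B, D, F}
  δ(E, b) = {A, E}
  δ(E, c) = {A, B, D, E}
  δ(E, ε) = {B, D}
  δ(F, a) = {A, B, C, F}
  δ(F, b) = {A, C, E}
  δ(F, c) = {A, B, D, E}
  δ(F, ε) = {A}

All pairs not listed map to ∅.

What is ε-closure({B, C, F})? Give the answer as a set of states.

{A, B, C, D, E, F}

Begin with {B, C, F}.
C →ε {E}; add E.
E →ε {B, D}; add D.
F →ε {A}; add A.
ε-closure = {A, B, C, D, E, F}.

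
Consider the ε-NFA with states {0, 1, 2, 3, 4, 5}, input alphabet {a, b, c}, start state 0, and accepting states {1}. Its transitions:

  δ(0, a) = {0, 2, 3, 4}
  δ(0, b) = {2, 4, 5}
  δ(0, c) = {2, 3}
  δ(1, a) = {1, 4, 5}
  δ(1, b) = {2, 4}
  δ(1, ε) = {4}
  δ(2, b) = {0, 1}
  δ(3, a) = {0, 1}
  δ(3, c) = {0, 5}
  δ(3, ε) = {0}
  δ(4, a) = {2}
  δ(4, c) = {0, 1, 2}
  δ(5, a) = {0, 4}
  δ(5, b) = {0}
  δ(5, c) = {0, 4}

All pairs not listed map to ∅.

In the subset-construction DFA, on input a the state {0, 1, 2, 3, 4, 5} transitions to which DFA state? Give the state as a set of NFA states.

δ(0,a) = {0, 2, 3, 4}; δ(1,a) = {1, 4, 5}; δ(2,a) = ∅; δ(3,a) = {0, 1}; δ(4,a) = {2}; δ(5,a) = {0, 4}.
Union: {0, 1, 2, 3, 4, 5}.

{0, 1, 2, 3, 4, 5}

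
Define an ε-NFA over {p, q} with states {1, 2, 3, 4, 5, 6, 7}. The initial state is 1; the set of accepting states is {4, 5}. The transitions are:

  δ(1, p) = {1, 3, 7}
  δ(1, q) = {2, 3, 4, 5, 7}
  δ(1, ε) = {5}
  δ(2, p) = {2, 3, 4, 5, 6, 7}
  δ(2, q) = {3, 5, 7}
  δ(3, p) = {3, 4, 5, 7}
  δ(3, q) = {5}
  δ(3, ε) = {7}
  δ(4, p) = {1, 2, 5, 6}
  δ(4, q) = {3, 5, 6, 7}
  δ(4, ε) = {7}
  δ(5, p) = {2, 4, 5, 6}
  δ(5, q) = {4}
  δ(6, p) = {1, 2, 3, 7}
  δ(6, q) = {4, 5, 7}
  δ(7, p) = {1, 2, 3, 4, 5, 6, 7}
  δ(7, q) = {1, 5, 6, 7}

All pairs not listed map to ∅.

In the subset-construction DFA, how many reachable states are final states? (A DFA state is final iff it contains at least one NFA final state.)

Start state of the DFA: {1, 5} (ε-closure of the NFA start).
{1, 5} --p--> {1, 2, 3, 4, 5, 6, 7}  [new]
{1, 5} --q--> {2, 3, 4, 5, 7}  [new]
{1, 2, 3, 4, 5, 6, 7} --p--> {1, 2, 3, 4, 5, 6, 7}  [seen]
{1, 2, 3, 4, 5, 6, 7} --q--> {1, 2, 3, 4, 5, 6, 7}  [seen]
{2, 3, 4, 5, 7} --p--> {1, 2, 3, 4, 5, 6, 7}  [seen]
{2, 3, 4, 5, 7} --q--> {1, 3, 4, 5, 6, 7}  [new]
{1, 3, 4, 5, 6, 7} --p--> {1, 2, 3, 4, 5, 6, 7}  [seen]
{1, 3, 4, 5, 6, 7} --q--> {1, 2, 3, 4, 5, 6, 7}  [seen]
Reachable DFA states: {1, 5}, {1, 2, 3, 4, 5, 6, 7}, {2, 3, 4, 5, 7}, {1, 3, 4, 5, 6, 7}.
Accepting DFA states (contain an NFA accepting state): {1, 5}, {1, 2, 3, 4, 5, 6, 7}, {2, 3, 4, 5, 7}, {1, 3, 4, 5, 6, 7}.

4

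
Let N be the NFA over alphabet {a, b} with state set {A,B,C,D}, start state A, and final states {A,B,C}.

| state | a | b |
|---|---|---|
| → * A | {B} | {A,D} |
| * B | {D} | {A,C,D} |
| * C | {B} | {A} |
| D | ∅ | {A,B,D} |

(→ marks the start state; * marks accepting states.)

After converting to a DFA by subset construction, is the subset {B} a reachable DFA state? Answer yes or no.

yes

Start state of the DFA: {A}.
{A} --a--> {B}  [new]
{A} --b--> {A,D}  [new]
{B} --a--> {D}  [new]
{B} --b--> {A,C,D}  [new]
{A,D} --a--> {B}  [seen]
{A,D} --b--> {A,B,D}  [new]
{D} --a--> ∅  [new]
{D} --b--> {A,B,D}  [seen]
{A,C,D} --a--> {B}  [seen]
{A,C,D} --b--> {A,B,D}  [seen]
{A,B,D} --a--> {B,D}  [new]
{A,B,D} --b--> {A,B,C,D}  [new]
∅ --a--> ∅  [seen]
∅ --b--> ∅  [seen]
{B,D} --a--> {D}  [seen]
{B,D} --b--> {A,B,C,D}  [seen]
{A,B,C,D} --a--> {B,D}  [seen]
{A,B,C,D} --b--> {A,B,C,D}  [seen]
Reachable DFA states: {A}, {B}, {A,D}, {D}, {A,C,D}, {A,B,D}, ∅, {B,D}, {A,B,C,D}.
{B} is among them.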